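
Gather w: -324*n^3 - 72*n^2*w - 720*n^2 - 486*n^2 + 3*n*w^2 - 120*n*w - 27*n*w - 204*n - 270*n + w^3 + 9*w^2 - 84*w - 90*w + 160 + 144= -324*n^3 - 1206*n^2 - 474*n + w^3 + w^2*(3*n + 9) + w*(-72*n^2 - 147*n - 174) + 304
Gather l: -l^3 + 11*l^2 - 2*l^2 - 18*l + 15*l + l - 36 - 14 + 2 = -l^3 + 9*l^2 - 2*l - 48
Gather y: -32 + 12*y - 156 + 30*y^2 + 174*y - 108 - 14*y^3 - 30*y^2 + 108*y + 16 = -14*y^3 + 294*y - 280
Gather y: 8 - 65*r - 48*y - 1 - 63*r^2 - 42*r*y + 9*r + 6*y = -63*r^2 - 56*r + y*(-42*r - 42) + 7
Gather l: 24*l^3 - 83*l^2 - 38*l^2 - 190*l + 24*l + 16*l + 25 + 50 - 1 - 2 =24*l^3 - 121*l^2 - 150*l + 72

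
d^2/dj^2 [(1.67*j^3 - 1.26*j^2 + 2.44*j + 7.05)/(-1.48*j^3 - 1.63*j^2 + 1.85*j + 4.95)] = (13.577224*j^6 - 59.502216*j^5 - 346.739136*j^4 - 199.996072*j^3 - 241.83504*j^2 - 545.97204*j - 55.5882)/(3.241792*j^9 + 10.711056*j^8 - 0.360084000000002*j^7 - 54.974333*j^6 - 71.198175*j^5 + 58.59966*j^4 + 192.019825*j^3 + 68.9931*j^2 - 135.988875*j - 121.287375)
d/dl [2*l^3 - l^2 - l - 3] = 6*l^2 - 2*l - 1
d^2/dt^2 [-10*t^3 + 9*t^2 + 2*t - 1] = 18 - 60*t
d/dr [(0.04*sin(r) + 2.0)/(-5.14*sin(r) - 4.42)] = 10.1032*cos(r)/(5.14*sin(r) + 4.42)^2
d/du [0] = 0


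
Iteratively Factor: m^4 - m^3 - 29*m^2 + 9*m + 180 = (m - 5)*(m^3 + 4*m^2 - 9*m - 36) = (m - 5)*(m + 3)*(m^2 + m - 12) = (m - 5)*(m - 3)*(m + 3)*(m + 4)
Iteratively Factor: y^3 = (y)*(y^2) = y^2*(y)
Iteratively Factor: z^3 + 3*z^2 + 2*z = (z + 2)*(z^2 + z) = z*(z + 2)*(z + 1)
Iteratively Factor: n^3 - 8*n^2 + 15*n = (n - 3)*(n^2 - 5*n) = n*(n - 3)*(n - 5)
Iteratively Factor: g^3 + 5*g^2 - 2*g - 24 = (g + 4)*(g^2 + g - 6) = (g - 2)*(g + 4)*(g + 3)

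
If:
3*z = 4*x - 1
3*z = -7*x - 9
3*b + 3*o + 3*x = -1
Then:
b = 13/33 - o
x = -8/11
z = -43/33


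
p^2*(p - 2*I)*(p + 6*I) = p^4 + 4*I*p^3 + 12*p^2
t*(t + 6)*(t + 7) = t^3 + 13*t^2 + 42*t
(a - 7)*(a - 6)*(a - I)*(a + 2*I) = a^4 - 13*a^3 + I*a^3 + 44*a^2 - 13*I*a^2 - 26*a + 42*I*a + 84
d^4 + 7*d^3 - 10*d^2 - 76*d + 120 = (d - 2)^2*(d + 5)*(d + 6)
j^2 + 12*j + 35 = (j + 5)*(j + 7)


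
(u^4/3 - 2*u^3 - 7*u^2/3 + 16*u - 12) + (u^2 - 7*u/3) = u^4/3 - 2*u^3 - 4*u^2/3 + 41*u/3 - 12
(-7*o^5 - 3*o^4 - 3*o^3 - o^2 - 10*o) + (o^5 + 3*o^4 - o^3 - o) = -6*o^5 - 4*o^3 - o^2 - 11*o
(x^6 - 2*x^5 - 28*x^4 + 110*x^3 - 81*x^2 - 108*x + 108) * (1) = x^6 - 2*x^5 - 28*x^4 + 110*x^3 - 81*x^2 - 108*x + 108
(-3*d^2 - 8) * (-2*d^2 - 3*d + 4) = 6*d^4 + 9*d^3 + 4*d^2 + 24*d - 32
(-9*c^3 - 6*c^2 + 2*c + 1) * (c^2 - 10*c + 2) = -9*c^5 + 84*c^4 + 44*c^3 - 31*c^2 - 6*c + 2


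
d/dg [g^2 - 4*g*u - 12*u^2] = 2*g - 4*u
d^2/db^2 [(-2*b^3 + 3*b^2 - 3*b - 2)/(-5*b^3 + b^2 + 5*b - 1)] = 2*(-65*b^6 + 375*b^5 - 30*b^4 + 170*b^3 - 273*b^2 + 15*b + 64)/(125*b^9 - 75*b^8 - 360*b^7 + 224*b^6 + 330*b^5 - 222*b^4 - 80*b^3 + 72*b^2 - 15*b + 1)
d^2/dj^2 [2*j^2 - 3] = 4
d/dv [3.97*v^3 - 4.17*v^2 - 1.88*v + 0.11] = 11.91*v^2 - 8.34*v - 1.88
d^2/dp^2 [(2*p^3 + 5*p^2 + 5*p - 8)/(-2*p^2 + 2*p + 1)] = 2*(-52*p^3 + 54*p^2 - 132*p + 53)/(8*p^6 - 24*p^5 + 12*p^4 + 16*p^3 - 6*p^2 - 6*p - 1)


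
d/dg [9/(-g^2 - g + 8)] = 9*(2*g + 1)/(g^2 + g - 8)^2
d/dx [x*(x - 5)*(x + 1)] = 3*x^2 - 8*x - 5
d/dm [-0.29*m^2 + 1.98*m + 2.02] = 1.98 - 0.58*m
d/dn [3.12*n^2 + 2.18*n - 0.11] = 6.24*n + 2.18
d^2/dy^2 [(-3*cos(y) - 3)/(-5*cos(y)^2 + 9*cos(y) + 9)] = (435*(1 - cos(y)^2)^2 + 75*cos(y)^5 + 255*cos(y)^3 + 960*cos(y)^2 - 705)/(-5*cos(y)^2 + 9*cos(y) + 9)^3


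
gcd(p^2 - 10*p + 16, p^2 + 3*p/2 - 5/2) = 1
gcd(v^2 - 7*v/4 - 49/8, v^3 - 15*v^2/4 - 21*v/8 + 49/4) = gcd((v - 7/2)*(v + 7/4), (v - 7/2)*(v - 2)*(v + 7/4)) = v^2 - 7*v/4 - 49/8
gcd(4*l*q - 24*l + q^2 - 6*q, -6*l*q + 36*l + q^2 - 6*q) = q - 6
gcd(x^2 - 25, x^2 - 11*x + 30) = x - 5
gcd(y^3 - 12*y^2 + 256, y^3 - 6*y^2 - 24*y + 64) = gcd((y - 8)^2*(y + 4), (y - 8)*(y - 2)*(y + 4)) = y^2 - 4*y - 32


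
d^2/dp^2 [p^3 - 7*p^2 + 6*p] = 6*p - 14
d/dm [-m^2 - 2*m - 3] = -2*m - 2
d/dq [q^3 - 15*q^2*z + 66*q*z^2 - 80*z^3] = 3*q^2 - 30*q*z + 66*z^2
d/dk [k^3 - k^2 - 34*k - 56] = 3*k^2 - 2*k - 34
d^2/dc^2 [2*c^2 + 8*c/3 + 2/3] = 4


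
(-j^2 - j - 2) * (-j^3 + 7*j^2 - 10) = j^5 - 6*j^4 - 5*j^3 - 4*j^2 + 10*j + 20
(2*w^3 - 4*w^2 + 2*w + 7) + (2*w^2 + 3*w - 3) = 2*w^3 - 2*w^2 + 5*w + 4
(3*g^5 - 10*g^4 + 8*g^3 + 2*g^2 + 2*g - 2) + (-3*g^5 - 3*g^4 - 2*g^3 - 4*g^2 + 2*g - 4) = -13*g^4 + 6*g^3 - 2*g^2 + 4*g - 6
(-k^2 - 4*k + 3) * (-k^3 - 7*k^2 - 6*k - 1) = k^5 + 11*k^4 + 31*k^3 + 4*k^2 - 14*k - 3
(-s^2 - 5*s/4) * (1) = -s^2 - 5*s/4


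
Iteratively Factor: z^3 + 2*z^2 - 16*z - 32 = (z - 4)*(z^2 + 6*z + 8) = (z - 4)*(z + 2)*(z + 4)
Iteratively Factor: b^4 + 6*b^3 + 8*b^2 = (b + 2)*(b^3 + 4*b^2) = b*(b + 2)*(b^2 + 4*b) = b^2*(b + 2)*(b + 4)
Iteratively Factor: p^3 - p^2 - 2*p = (p)*(p^2 - p - 2) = p*(p + 1)*(p - 2)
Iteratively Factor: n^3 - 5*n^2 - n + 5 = (n - 5)*(n^2 - 1) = (n - 5)*(n + 1)*(n - 1)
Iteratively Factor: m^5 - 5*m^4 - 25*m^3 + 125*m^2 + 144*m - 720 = (m - 4)*(m^4 - m^3 - 29*m^2 + 9*m + 180) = (m - 4)*(m + 3)*(m^3 - 4*m^2 - 17*m + 60) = (m - 5)*(m - 4)*(m + 3)*(m^2 + m - 12) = (m - 5)*(m - 4)*(m + 3)*(m + 4)*(m - 3)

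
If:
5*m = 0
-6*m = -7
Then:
No Solution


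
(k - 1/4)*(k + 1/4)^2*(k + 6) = k^4 + 25*k^3/4 + 23*k^2/16 - 25*k/64 - 3/32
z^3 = z^3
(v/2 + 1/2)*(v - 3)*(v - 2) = v^3/2 - 2*v^2 + v/2 + 3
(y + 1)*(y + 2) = y^2 + 3*y + 2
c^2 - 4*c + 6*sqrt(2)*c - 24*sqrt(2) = (c - 4)*(c + 6*sqrt(2))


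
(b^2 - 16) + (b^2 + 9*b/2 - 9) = 2*b^2 + 9*b/2 - 25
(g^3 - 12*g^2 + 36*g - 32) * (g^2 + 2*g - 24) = g^5 - 10*g^4 - 12*g^3 + 328*g^2 - 928*g + 768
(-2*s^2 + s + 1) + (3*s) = -2*s^2 + 4*s + 1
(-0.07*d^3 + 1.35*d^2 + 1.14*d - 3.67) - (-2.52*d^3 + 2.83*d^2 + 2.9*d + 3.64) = 2.45*d^3 - 1.48*d^2 - 1.76*d - 7.31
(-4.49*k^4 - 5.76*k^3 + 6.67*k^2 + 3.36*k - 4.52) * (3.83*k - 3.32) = -17.1967*k^5 - 7.154*k^4 + 44.6693*k^3 - 9.2756*k^2 - 28.4668*k + 15.0064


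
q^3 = q^3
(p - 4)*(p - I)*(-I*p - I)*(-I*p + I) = -p^4 + 4*p^3 + I*p^3 + p^2 - 4*I*p^2 - 4*p - I*p + 4*I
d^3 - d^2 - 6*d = d*(d - 3)*(d + 2)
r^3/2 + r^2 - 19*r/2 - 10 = (r/2 + 1/2)*(r - 4)*(r + 5)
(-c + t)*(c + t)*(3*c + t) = -3*c^3 - c^2*t + 3*c*t^2 + t^3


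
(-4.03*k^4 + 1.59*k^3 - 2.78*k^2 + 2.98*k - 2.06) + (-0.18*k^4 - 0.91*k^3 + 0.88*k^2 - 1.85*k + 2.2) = -4.21*k^4 + 0.68*k^3 - 1.9*k^2 + 1.13*k + 0.14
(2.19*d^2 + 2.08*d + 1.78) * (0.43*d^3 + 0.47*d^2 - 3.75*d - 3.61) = 0.9417*d^5 + 1.9237*d^4 - 6.4695*d^3 - 14.8693*d^2 - 14.1838*d - 6.4258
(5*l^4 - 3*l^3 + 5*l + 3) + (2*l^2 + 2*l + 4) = 5*l^4 - 3*l^3 + 2*l^2 + 7*l + 7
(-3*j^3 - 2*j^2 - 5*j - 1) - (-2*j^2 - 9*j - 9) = -3*j^3 + 4*j + 8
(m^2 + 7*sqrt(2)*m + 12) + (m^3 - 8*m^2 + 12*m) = m^3 - 7*m^2 + 7*sqrt(2)*m + 12*m + 12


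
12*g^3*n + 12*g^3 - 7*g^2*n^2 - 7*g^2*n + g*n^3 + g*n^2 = (-4*g + n)*(-3*g + n)*(g*n + g)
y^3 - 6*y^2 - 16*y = y*(y - 8)*(y + 2)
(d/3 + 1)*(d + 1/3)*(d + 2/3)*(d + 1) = d^4/3 + 5*d^3/3 + 65*d^2/27 + 35*d/27 + 2/9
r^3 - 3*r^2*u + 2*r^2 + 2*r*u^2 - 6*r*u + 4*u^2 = (r + 2)*(r - 2*u)*(r - u)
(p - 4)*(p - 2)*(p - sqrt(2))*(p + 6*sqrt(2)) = p^4 - 6*p^3 + 5*sqrt(2)*p^3 - 30*sqrt(2)*p^2 - 4*p^2 + 40*sqrt(2)*p + 72*p - 96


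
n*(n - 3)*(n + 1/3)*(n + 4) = n^4 + 4*n^3/3 - 35*n^2/3 - 4*n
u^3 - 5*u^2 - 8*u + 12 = (u - 6)*(u - 1)*(u + 2)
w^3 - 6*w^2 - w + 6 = (w - 6)*(w - 1)*(w + 1)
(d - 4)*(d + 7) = d^2 + 3*d - 28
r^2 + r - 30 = (r - 5)*(r + 6)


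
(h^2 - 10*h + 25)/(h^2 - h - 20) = (h - 5)/(h + 4)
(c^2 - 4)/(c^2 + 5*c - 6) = (c^2 - 4)/(c^2 + 5*c - 6)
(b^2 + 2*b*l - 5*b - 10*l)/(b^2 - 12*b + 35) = (b + 2*l)/(b - 7)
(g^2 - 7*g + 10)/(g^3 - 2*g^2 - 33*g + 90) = (g - 2)/(g^2 + 3*g - 18)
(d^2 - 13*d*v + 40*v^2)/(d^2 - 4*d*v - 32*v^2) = (d - 5*v)/(d + 4*v)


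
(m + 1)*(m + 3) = m^2 + 4*m + 3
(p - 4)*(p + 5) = p^2 + p - 20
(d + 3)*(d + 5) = d^2 + 8*d + 15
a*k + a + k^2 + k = (a + k)*(k + 1)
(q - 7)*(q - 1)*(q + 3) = q^3 - 5*q^2 - 17*q + 21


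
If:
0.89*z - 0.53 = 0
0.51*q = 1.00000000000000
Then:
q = 1.96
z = 0.60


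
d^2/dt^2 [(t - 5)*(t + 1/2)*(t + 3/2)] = 6*t - 6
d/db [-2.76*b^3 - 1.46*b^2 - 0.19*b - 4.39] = -8.28*b^2 - 2.92*b - 0.19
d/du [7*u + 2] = 7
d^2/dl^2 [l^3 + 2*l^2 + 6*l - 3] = 6*l + 4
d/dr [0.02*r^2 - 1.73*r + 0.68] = 0.04*r - 1.73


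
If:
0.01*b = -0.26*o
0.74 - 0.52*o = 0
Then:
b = -37.00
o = 1.42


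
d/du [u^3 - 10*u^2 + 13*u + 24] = 3*u^2 - 20*u + 13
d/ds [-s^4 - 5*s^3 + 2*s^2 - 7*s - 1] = -4*s^3 - 15*s^2 + 4*s - 7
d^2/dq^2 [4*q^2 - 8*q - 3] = 8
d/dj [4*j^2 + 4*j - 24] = 8*j + 4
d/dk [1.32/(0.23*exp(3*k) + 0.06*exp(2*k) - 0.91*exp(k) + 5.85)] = (-0.9108*exp(2*k) - 0.1584*exp(k) + 1.2012)*exp(k)/(0.23*exp(3*k) + 0.06*exp(2*k) - 0.91*exp(k) + 5.85)^2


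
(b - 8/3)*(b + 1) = b^2 - 5*b/3 - 8/3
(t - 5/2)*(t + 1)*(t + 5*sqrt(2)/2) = t^3 - 3*t^2/2 + 5*sqrt(2)*t^2/2 - 15*sqrt(2)*t/4 - 5*t/2 - 25*sqrt(2)/4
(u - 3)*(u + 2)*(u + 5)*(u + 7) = u^4 + 11*u^3 + 17*u^2 - 107*u - 210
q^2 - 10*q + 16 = (q - 8)*(q - 2)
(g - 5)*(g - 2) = g^2 - 7*g + 10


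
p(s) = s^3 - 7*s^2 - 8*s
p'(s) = 3*s^2 - 14*s - 8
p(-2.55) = -41.70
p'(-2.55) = 47.21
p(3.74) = -75.52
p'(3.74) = -18.40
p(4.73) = -88.63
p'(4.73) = -7.10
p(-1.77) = -13.32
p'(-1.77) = 26.18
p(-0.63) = 2.01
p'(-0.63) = 2.01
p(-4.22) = -166.05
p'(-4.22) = 104.51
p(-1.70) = -11.54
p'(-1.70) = 24.47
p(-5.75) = -375.55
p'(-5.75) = 171.69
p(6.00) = -84.00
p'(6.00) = 16.00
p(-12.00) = -2640.00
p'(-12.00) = 592.00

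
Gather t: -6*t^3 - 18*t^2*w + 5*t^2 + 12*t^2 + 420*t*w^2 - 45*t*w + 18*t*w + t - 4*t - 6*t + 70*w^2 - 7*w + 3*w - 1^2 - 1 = -6*t^3 + t^2*(17 - 18*w) + t*(420*w^2 - 27*w - 9) + 70*w^2 - 4*w - 2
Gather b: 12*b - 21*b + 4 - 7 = -9*b - 3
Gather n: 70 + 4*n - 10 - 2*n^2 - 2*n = -2*n^2 + 2*n + 60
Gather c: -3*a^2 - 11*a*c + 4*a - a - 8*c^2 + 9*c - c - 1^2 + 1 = -3*a^2 + 3*a - 8*c^2 + c*(8 - 11*a)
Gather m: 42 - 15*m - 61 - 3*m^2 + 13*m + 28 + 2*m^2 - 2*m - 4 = -m^2 - 4*m + 5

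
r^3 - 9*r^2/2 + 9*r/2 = r*(r - 3)*(r - 3/2)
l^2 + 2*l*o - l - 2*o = (l - 1)*(l + 2*o)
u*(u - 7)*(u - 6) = u^3 - 13*u^2 + 42*u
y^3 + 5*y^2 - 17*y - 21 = (y - 3)*(y + 1)*(y + 7)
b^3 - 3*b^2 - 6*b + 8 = (b - 4)*(b - 1)*(b + 2)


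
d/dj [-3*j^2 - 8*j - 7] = -6*j - 8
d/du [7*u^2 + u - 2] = 14*u + 1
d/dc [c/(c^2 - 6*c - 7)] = (c^2 - 2*c*(c - 3) - 6*c - 7)/(-c^2 + 6*c + 7)^2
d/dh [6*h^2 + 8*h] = 12*h + 8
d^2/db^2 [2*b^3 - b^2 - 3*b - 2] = 12*b - 2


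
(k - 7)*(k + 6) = k^2 - k - 42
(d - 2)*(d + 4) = d^2 + 2*d - 8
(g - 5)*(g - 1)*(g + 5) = g^3 - g^2 - 25*g + 25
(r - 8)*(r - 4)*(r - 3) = r^3 - 15*r^2 + 68*r - 96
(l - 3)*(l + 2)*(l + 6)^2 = l^4 + 11*l^3 + 18*l^2 - 108*l - 216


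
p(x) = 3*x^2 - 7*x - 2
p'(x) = 6*x - 7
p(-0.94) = 7.23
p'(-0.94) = -12.64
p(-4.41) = 87.21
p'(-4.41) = -33.46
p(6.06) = 65.75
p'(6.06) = 29.36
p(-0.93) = 7.10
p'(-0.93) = -12.58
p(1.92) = -4.38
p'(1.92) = 4.52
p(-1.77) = 19.79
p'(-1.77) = -17.62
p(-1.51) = 15.41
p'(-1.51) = -16.06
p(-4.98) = 107.26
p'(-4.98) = -36.88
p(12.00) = 346.00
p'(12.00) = 65.00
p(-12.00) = 514.00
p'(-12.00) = -79.00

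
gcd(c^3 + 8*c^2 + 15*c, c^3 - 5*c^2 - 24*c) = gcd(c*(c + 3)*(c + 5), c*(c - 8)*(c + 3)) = c^2 + 3*c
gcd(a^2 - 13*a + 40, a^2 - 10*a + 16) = a - 8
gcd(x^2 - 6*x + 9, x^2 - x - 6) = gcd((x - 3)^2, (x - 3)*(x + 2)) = x - 3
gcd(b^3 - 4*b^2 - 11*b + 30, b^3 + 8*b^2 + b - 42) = b^2 + b - 6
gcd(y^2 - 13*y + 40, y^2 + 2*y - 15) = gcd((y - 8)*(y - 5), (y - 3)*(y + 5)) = 1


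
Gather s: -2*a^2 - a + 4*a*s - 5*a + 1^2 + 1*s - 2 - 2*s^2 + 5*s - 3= -2*a^2 - 6*a - 2*s^2 + s*(4*a + 6) - 4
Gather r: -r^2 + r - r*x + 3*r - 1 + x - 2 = -r^2 + r*(4 - x) + x - 3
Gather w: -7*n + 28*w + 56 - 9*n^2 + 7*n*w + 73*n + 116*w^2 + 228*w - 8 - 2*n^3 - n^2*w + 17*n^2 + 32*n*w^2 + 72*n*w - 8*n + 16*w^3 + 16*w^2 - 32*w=-2*n^3 + 8*n^2 + 58*n + 16*w^3 + w^2*(32*n + 132) + w*(-n^2 + 79*n + 224) + 48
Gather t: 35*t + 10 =35*t + 10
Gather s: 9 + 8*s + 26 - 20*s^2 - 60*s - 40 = -20*s^2 - 52*s - 5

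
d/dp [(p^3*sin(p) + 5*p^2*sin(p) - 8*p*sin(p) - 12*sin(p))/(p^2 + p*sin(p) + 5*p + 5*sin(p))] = ((p^2 + p*sin(p) + 5*p + 5*sin(p))*(p^3*cos(p) + 3*p^2*sin(p) + 5*p^2*cos(p) + 10*p*sin(p) - 8*p*cos(p) - 8*sin(p) - 12*cos(p)) + (-p^3 - 5*p^2 + 8*p + 12)*(p*cos(p) + 2*p + sin(p) + 5*cos(p) + 5)*sin(p))/((p + 5)^2*(p + sin(p))^2)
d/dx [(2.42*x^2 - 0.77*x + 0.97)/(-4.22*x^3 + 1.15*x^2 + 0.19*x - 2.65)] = (10.2124*x^4 - 6.4988*x^3 + 13.6255*x^2 - 15.057*x + 1.8562)/(17.8084*x^6 - 9.706*x^5 - 0.2811*x^4 + 22.803*x^3 - 6.0589*x^2 - 1.007*x + 7.0225)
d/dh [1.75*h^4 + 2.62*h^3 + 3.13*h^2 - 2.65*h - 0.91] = 7.0*h^3 + 7.86*h^2 + 6.26*h - 2.65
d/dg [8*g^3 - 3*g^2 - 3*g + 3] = 24*g^2 - 6*g - 3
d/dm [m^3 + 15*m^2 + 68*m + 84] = 3*m^2 + 30*m + 68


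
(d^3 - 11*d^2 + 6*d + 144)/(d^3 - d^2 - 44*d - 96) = (d - 6)/(d + 4)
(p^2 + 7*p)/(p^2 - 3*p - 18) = p*(p + 7)/(p^2 - 3*p - 18)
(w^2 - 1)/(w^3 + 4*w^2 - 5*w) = (w + 1)/(w*(w + 5))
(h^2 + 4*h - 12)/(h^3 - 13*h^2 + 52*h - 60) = (h + 6)/(h^2 - 11*h + 30)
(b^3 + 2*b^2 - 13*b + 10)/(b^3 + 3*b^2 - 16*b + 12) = (b + 5)/(b + 6)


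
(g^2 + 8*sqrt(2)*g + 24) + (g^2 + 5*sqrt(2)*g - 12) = 2*g^2 + 13*sqrt(2)*g + 12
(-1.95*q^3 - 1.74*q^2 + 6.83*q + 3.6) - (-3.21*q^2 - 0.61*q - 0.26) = -1.95*q^3 + 1.47*q^2 + 7.44*q + 3.86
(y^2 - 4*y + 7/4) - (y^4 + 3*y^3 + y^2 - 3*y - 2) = -y^4 - 3*y^3 - y + 15/4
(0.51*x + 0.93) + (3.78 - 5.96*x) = 4.71 - 5.45*x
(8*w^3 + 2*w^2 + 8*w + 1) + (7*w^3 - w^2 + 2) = 15*w^3 + w^2 + 8*w + 3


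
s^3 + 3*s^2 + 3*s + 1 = (s + 1)^3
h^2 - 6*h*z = h*(h - 6*z)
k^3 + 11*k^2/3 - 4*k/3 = k*(k - 1/3)*(k + 4)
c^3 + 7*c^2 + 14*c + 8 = (c + 1)*(c + 2)*(c + 4)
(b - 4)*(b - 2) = b^2 - 6*b + 8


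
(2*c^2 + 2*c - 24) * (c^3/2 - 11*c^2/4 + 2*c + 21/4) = c^5 - 9*c^4/2 - 27*c^3/2 + 161*c^2/2 - 75*c/2 - 126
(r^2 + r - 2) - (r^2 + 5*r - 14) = 12 - 4*r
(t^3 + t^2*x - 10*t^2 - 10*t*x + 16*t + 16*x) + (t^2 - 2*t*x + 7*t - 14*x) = t^3 + t^2*x - 9*t^2 - 12*t*x + 23*t + 2*x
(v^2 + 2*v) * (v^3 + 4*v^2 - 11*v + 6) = v^5 + 6*v^4 - 3*v^3 - 16*v^2 + 12*v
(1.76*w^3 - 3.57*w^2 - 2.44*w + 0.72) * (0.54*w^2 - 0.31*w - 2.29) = 0.9504*w^5 - 2.4734*w^4 - 4.2413*w^3 + 9.3205*w^2 + 5.3644*w - 1.6488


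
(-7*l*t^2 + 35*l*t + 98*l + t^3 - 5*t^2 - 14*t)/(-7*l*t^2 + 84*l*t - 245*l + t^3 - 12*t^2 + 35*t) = (t + 2)/(t - 5)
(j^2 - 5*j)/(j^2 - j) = (j - 5)/(j - 1)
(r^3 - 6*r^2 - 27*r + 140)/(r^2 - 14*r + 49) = (r^2 + r - 20)/(r - 7)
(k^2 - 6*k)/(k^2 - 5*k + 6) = k*(k - 6)/(k^2 - 5*k + 6)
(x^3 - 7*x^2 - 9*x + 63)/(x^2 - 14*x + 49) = (x^2 - 9)/(x - 7)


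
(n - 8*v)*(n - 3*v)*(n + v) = n^3 - 10*n^2*v + 13*n*v^2 + 24*v^3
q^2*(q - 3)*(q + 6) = q^4 + 3*q^3 - 18*q^2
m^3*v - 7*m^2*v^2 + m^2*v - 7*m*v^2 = m*(m - 7*v)*(m*v + v)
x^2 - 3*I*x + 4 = (x - 4*I)*(x + I)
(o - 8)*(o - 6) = o^2 - 14*o + 48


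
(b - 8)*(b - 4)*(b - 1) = b^3 - 13*b^2 + 44*b - 32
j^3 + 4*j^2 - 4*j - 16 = (j - 2)*(j + 2)*(j + 4)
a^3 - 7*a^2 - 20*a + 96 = (a - 8)*(a - 3)*(a + 4)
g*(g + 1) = g^2 + g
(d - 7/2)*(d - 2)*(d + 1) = d^3 - 9*d^2/2 + 3*d/2 + 7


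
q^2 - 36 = (q - 6)*(q + 6)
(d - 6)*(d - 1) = d^2 - 7*d + 6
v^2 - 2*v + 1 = (v - 1)^2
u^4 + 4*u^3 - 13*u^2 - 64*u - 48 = (u - 4)*(u + 1)*(u + 3)*(u + 4)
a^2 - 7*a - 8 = (a - 8)*(a + 1)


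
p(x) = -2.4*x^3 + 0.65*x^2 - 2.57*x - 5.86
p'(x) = -7.2*x^2 + 1.3*x - 2.57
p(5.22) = -342.93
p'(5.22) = -191.97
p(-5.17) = 356.45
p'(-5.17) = -201.74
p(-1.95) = 19.42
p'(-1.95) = -32.48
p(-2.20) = 28.50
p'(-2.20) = -40.28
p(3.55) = -114.17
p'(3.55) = -88.69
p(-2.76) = 56.64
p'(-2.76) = -61.00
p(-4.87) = 299.28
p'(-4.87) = -179.66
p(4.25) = -189.28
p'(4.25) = -127.10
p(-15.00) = 8278.94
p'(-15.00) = -1642.07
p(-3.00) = 72.50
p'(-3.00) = -71.27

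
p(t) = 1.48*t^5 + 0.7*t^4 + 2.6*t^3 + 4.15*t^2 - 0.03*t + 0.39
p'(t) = 7.4*t^4 + 2.8*t^3 + 7.8*t^2 + 8.3*t - 0.03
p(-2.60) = -161.03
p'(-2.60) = 320.07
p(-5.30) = -5906.92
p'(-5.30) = 5597.18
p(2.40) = 201.24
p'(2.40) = 349.04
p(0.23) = 0.64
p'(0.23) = 2.35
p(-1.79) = -21.18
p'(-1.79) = 70.02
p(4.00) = 1927.79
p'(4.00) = 2231.57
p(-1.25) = -0.97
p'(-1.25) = 14.38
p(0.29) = 0.80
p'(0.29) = 3.15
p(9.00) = 94216.89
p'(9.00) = 51299.07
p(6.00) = 13126.89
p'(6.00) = 10525.77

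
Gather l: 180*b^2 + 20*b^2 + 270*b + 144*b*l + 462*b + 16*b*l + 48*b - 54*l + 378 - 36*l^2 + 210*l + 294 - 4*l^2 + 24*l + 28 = 200*b^2 + 780*b - 40*l^2 + l*(160*b + 180) + 700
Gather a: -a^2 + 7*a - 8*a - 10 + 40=-a^2 - a + 30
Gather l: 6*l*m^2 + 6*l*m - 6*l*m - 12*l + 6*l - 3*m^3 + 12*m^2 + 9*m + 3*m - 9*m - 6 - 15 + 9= l*(6*m^2 - 6) - 3*m^3 + 12*m^2 + 3*m - 12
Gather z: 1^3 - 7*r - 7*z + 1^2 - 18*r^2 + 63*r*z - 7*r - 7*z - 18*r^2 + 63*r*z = -36*r^2 - 14*r + z*(126*r - 14) + 2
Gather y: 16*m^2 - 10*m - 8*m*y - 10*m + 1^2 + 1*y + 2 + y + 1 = 16*m^2 - 20*m + y*(2 - 8*m) + 4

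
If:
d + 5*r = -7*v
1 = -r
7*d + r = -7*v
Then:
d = -2/3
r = -1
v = 17/21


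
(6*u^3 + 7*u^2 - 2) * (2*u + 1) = 12*u^4 + 20*u^3 + 7*u^2 - 4*u - 2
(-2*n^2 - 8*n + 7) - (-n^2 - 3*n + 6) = -n^2 - 5*n + 1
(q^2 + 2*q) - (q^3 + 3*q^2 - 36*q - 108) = -q^3 - 2*q^2 + 38*q + 108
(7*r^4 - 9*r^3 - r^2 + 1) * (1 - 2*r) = -14*r^5 + 25*r^4 - 7*r^3 - r^2 - 2*r + 1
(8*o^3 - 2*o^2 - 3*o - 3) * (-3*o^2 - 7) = -24*o^5 + 6*o^4 - 47*o^3 + 23*o^2 + 21*o + 21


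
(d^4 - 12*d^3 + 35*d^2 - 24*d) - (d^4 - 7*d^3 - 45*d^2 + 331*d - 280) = -5*d^3 + 80*d^2 - 355*d + 280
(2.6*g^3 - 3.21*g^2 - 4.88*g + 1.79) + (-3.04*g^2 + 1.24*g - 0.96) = 2.6*g^3 - 6.25*g^2 - 3.64*g + 0.83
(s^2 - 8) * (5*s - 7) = 5*s^3 - 7*s^2 - 40*s + 56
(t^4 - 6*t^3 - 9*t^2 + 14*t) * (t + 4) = t^5 - 2*t^4 - 33*t^3 - 22*t^2 + 56*t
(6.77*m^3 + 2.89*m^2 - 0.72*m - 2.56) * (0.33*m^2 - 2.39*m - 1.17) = 2.2341*m^5 - 15.2266*m^4 - 15.0656*m^3 - 2.5053*m^2 + 6.9608*m + 2.9952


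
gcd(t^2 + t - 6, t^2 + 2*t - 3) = t + 3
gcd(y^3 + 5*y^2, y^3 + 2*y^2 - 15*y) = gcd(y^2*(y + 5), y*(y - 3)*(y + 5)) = y^2 + 5*y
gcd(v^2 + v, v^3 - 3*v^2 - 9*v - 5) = v + 1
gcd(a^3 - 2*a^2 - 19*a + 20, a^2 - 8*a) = 1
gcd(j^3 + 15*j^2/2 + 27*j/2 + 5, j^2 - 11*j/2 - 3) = j + 1/2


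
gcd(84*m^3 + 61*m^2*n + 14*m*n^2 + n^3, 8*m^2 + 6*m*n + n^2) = 4*m + n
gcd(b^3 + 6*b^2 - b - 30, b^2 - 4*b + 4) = b - 2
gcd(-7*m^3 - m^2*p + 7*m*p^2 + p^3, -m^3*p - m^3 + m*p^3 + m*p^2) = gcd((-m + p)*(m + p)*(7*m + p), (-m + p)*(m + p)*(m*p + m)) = -m^2 + p^2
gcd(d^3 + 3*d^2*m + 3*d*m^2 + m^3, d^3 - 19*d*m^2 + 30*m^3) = 1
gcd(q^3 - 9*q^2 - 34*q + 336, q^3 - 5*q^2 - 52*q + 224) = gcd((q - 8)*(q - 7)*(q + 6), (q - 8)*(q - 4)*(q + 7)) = q - 8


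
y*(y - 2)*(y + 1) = y^3 - y^2 - 2*y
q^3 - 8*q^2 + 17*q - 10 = (q - 5)*(q - 2)*(q - 1)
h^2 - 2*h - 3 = (h - 3)*(h + 1)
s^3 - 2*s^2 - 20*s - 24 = (s - 6)*(s + 2)^2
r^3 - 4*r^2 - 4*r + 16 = (r - 4)*(r - 2)*(r + 2)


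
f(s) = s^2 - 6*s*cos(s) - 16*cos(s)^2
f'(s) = 6*s*sin(s) + 2*s + 32*sin(s)*cos(s) - 6*cos(s)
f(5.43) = 1.14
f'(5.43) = -33.48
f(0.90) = -8.73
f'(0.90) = 17.88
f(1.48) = 1.25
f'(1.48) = 14.15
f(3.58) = 19.15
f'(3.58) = 15.77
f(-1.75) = 0.68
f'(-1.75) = 13.51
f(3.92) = 24.00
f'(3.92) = 11.60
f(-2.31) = -11.26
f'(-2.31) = 25.60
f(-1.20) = 1.95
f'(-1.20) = -8.67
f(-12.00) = 193.36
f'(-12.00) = -53.21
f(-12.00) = 193.36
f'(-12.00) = -53.21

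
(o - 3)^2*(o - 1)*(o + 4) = o^4 - 3*o^3 - 13*o^2 + 51*o - 36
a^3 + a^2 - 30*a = a*(a - 5)*(a + 6)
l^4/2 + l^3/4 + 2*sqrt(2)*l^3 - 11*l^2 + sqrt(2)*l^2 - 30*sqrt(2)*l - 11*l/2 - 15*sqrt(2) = (l/2 + sqrt(2))*(l + 1/2)*(l - 3*sqrt(2))*(l + 5*sqrt(2))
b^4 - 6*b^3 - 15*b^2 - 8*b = b*(b - 8)*(b + 1)^2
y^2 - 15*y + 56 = (y - 8)*(y - 7)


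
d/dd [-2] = 0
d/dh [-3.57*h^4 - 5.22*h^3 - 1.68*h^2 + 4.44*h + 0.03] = -14.28*h^3 - 15.66*h^2 - 3.36*h + 4.44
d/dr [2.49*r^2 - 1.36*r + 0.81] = 4.98*r - 1.36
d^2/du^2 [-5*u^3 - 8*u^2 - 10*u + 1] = -30*u - 16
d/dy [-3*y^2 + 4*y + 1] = 4 - 6*y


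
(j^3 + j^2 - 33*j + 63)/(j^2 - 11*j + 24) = (j^2 + 4*j - 21)/(j - 8)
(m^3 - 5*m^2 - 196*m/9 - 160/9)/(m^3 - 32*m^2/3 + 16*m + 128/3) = (m + 5/3)/(m - 4)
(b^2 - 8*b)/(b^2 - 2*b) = (b - 8)/(b - 2)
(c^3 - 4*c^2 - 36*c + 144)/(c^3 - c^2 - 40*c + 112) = (c^2 - 36)/(c^2 + 3*c - 28)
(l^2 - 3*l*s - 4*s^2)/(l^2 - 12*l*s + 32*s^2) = (-l - s)/(-l + 8*s)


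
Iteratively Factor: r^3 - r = (r + 1)*(r^2 - r) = (r - 1)*(r + 1)*(r)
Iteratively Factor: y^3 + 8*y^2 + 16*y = (y + 4)*(y^2 + 4*y) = (y + 4)^2*(y)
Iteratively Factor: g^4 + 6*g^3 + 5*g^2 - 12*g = (g + 4)*(g^3 + 2*g^2 - 3*g) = g*(g + 4)*(g^2 + 2*g - 3) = g*(g - 1)*(g + 4)*(g + 3)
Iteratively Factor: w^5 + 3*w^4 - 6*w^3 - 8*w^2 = (w + 1)*(w^4 + 2*w^3 - 8*w^2) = w*(w + 1)*(w^3 + 2*w^2 - 8*w) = w^2*(w + 1)*(w^2 + 2*w - 8) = w^2*(w + 1)*(w + 4)*(w - 2)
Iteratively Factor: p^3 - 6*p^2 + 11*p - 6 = (p - 2)*(p^2 - 4*p + 3) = (p - 2)*(p - 1)*(p - 3)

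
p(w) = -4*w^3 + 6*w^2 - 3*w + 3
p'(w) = -12*w^2 + 12*w - 3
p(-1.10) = 18.88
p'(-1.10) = -30.72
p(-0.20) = 3.87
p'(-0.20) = -5.88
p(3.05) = -63.83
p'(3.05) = -78.03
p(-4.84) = 611.59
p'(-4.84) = -342.19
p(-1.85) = 54.41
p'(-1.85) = -66.27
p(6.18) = -730.50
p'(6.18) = -387.15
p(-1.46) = 32.62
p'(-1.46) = -46.10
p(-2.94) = 165.33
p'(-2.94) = -142.00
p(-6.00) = 1101.00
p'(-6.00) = -507.00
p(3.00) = -60.00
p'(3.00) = -75.00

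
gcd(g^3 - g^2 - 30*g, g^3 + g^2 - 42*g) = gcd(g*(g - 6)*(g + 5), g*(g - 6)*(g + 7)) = g^2 - 6*g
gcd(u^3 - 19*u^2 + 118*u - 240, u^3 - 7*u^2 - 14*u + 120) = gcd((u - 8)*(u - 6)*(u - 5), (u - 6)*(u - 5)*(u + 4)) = u^2 - 11*u + 30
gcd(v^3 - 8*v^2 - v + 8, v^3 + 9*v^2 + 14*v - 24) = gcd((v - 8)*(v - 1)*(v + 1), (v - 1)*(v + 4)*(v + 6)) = v - 1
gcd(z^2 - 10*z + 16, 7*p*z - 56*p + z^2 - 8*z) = z - 8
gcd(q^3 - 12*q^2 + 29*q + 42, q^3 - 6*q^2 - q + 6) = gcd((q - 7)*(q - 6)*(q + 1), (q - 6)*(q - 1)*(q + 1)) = q^2 - 5*q - 6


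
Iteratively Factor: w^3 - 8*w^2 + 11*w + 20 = (w - 5)*(w^2 - 3*w - 4) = (w - 5)*(w - 4)*(w + 1)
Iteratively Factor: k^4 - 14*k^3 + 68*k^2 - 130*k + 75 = (k - 3)*(k^3 - 11*k^2 + 35*k - 25) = (k - 3)*(k - 1)*(k^2 - 10*k + 25) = (k - 5)*(k - 3)*(k - 1)*(k - 5)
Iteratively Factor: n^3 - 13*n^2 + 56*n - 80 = (n - 5)*(n^2 - 8*n + 16) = (n - 5)*(n - 4)*(n - 4)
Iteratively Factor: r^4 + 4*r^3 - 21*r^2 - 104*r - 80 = (r + 4)*(r^3 - 21*r - 20) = (r - 5)*(r + 4)*(r^2 + 5*r + 4) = (r - 5)*(r + 1)*(r + 4)*(r + 4)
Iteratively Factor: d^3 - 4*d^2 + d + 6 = (d + 1)*(d^2 - 5*d + 6) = (d - 3)*(d + 1)*(d - 2)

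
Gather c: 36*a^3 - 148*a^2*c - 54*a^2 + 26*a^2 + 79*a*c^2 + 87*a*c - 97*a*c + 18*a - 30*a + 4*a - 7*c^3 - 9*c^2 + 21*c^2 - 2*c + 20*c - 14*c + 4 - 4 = 36*a^3 - 28*a^2 - 8*a - 7*c^3 + c^2*(79*a + 12) + c*(-148*a^2 - 10*a + 4)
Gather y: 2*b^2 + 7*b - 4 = 2*b^2 + 7*b - 4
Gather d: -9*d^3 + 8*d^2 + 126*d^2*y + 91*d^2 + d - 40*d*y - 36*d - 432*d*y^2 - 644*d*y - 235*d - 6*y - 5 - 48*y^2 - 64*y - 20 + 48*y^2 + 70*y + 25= -9*d^3 + d^2*(126*y + 99) + d*(-432*y^2 - 684*y - 270)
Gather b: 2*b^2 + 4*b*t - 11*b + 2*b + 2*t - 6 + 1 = 2*b^2 + b*(4*t - 9) + 2*t - 5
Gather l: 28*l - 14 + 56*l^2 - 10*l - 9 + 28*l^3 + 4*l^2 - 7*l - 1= 28*l^3 + 60*l^2 + 11*l - 24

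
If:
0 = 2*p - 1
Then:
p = 1/2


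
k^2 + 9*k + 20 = (k + 4)*(k + 5)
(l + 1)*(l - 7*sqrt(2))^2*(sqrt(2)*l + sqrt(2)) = sqrt(2)*l^4 - 28*l^3 + 2*sqrt(2)*l^3 - 56*l^2 + 99*sqrt(2)*l^2 - 28*l + 196*sqrt(2)*l + 98*sqrt(2)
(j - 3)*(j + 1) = j^2 - 2*j - 3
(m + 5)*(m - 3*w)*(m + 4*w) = m^3 + m^2*w + 5*m^2 - 12*m*w^2 + 5*m*w - 60*w^2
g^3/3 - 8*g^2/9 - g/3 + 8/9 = (g/3 + 1/3)*(g - 8/3)*(g - 1)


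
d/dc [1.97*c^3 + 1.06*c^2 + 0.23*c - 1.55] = 5.91*c^2 + 2.12*c + 0.23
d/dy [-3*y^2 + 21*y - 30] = 21 - 6*y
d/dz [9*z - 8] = 9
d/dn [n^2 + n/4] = 2*n + 1/4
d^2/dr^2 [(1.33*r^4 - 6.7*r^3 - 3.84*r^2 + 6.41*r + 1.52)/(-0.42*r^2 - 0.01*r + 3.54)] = (-0.469223999999999*r^6 - 0.0335160000000023*r^5 + 11.863866*r^4 + 18.384068*r^3 - 168.780312*r^2 + 446.549688*r + 91.268684)/(0.074088*r^6 + 0.005292*r^5 - 1.873242*r^4 - 0.089207*r^3 + 15.788754*r^2 + 0.375948*r - 44.361864)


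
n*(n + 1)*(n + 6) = n^3 + 7*n^2 + 6*n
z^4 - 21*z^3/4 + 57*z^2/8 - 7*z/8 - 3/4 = (z - 3)*(z - 2)*(z - 1/2)*(z + 1/4)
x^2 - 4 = (x - 2)*(x + 2)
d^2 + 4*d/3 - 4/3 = (d - 2/3)*(d + 2)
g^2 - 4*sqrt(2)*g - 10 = (g - 5*sqrt(2))*(g + sqrt(2))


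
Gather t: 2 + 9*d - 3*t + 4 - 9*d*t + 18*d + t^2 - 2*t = 27*d + t^2 + t*(-9*d - 5) + 6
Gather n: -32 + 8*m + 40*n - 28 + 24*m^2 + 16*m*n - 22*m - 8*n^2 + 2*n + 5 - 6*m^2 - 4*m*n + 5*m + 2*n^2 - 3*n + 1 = 18*m^2 - 9*m - 6*n^2 + n*(12*m + 39) - 54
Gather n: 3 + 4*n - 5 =4*n - 2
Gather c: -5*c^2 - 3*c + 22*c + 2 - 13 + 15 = -5*c^2 + 19*c + 4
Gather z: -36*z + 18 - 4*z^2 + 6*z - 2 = -4*z^2 - 30*z + 16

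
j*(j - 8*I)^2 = j^3 - 16*I*j^2 - 64*j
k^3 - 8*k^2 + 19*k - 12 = (k - 4)*(k - 3)*(k - 1)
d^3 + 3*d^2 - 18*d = d*(d - 3)*(d + 6)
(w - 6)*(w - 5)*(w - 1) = w^3 - 12*w^2 + 41*w - 30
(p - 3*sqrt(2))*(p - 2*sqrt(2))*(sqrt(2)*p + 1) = sqrt(2)*p^3 - 9*p^2 + 7*sqrt(2)*p + 12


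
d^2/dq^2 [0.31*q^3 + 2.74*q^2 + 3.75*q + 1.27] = 1.86*q + 5.48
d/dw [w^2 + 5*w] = 2*w + 5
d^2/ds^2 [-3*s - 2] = 0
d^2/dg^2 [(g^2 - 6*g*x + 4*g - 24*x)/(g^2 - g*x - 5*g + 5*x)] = 2*((-2*g + x + 5)^2*(g^2 - 6*g*x + 4*g - 24*x) + (g^2 - g*x - 5*g + 5*x)^2 + (g^2 - g*x - 5*g + 5*x)*(-g^2 + 6*g*x - 4*g + 24*x + 2*(-2*g + x + 5)*(g - 3*x + 2)))/(g^2 - g*x - 5*g + 5*x)^3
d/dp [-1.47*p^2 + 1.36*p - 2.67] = 1.36 - 2.94*p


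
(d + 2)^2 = d^2 + 4*d + 4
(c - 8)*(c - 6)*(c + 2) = c^3 - 12*c^2 + 20*c + 96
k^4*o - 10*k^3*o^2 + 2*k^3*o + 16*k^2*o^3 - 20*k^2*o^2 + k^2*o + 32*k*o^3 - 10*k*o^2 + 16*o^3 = (k + 1)*(k - 8*o)*(k - 2*o)*(k*o + o)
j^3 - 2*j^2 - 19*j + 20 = (j - 5)*(j - 1)*(j + 4)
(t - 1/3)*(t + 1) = t^2 + 2*t/3 - 1/3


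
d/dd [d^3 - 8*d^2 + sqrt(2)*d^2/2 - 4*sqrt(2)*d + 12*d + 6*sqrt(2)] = 3*d^2 - 16*d + sqrt(2)*d - 4*sqrt(2) + 12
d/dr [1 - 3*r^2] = -6*r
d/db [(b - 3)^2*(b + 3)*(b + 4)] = 4*b^3 + 3*b^2 - 42*b - 9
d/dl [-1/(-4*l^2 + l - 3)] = (1 - 8*l)/(4*l^2 - l + 3)^2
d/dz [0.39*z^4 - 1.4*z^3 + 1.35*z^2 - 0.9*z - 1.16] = 1.56*z^3 - 4.2*z^2 + 2.7*z - 0.9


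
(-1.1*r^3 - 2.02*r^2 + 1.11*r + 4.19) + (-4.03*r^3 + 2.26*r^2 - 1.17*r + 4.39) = -5.13*r^3 + 0.24*r^2 - 0.0599999999999998*r + 8.58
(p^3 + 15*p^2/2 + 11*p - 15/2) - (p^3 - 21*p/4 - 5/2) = 15*p^2/2 + 65*p/4 - 5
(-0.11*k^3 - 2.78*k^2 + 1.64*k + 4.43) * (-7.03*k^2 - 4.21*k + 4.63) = 0.7733*k^5 + 20.0065*k^4 - 0.3347*k^3 - 50.9187*k^2 - 11.0571*k + 20.5109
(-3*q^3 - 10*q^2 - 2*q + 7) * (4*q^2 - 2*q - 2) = -12*q^5 - 34*q^4 + 18*q^3 + 52*q^2 - 10*q - 14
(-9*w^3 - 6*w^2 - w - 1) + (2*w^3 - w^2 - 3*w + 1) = -7*w^3 - 7*w^2 - 4*w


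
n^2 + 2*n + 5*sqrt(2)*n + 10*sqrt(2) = (n + 2)*(n + 5*sqrt(2))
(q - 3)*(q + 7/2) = q^2 + q/2 - 21/2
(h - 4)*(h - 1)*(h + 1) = h^3 - 4*h^2 - h + 4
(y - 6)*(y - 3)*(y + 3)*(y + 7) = y^4 + y^3 - 51*y^2 - 9*y + 378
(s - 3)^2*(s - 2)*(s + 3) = s^4 - 5*s^3 - 3*s^2 + 45*s - 54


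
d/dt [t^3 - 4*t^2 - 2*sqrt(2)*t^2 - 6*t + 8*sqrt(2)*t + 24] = 3*t^2 - 8*t - 4*sqrt(2)*t - 6 + 8*sqrt(2)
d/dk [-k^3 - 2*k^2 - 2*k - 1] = -3*k^2 - 4*k - 2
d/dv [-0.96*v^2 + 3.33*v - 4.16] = 3.33 - 1.92*v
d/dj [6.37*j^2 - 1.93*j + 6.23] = 12.74*j - 1.93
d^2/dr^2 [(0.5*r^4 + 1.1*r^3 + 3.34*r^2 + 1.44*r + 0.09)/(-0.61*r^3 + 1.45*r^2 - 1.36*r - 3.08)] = (-5.704428*r^6 + 13.812816*r^5 + 56.514756*r^4 + 24.882736*r^3 - 143.18079*r^2 - 99.117048*r - 52.442216)/(0.226981*r^9 - 1.618635*r^8 + 5.365743*r^7 - 6.827941*r^6 - 4.382592*r^5 + 26.712348*r^4 - 16.566992*r^3 - 24.175536*r^2 + 38.704512*r + 29.218112)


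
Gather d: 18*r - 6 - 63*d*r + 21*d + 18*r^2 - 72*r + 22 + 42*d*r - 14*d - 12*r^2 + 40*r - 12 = d*(7 - 21*r) + 6*r^2 - 14*r + 4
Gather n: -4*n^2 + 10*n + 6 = -4*n^2 + 10*n + 6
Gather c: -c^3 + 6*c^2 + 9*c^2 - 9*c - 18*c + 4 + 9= -c^3 + 15*c^2 - 27*c + 13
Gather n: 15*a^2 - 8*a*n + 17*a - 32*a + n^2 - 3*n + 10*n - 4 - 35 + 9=15*a^2 - 15*a + n^2 + n*(7 - 8*a) - 30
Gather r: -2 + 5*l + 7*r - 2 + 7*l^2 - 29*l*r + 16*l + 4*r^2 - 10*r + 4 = 7*l^2 + 21*l + 4*r^2 + r*(-29*l - 3)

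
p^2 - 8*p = p*(p - 8)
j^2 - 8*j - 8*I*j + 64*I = (j - 8)*(j - 8*I)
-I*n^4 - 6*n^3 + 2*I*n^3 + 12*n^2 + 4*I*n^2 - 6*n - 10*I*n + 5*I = (n - 1)*(n - 5*I)*(n - I)*(-I*n + I)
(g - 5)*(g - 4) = g^2 - 9*g + 20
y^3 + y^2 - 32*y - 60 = (y - 6)*(y + 2)*(y + 5)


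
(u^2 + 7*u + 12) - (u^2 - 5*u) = 12*u + 12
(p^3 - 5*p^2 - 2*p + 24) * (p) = p^4 - 5*p^3 - 2*p^2 + 24*p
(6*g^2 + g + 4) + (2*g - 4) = 6*g^2 + 3*g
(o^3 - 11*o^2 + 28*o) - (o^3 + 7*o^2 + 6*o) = -18*o^2 + 22*o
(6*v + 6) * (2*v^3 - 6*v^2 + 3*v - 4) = 12*v^4 - 24*v^3 - 18*v^2 - 6*v - 24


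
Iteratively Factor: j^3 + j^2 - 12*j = (j)*(j^2 + j - 12) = j*(j - 3)*(j + 4)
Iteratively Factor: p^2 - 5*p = (p - 5)*(p)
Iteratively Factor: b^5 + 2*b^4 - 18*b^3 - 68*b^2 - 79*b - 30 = (b + 1)*(b^4 + b^3 - 19*b^2 - 49*b - 30) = (b + 1)^2*(b^3 - 19*b - 30) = (b + 1)^2*(b + 2)*(b^2 - 2*b - 15) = (b + 1)^2*(b + 2)*(b + 3)*(b - 5)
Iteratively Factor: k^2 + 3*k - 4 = (k - 1)*(k + 4)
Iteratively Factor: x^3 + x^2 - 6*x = (x + 3)*(x^2 - 2*x) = x*(x + 3)*(x - 2)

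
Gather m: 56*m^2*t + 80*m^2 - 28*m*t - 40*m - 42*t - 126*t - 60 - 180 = m^2*(56*t + 80) + m*(-28*t - 40) - 168*t - 240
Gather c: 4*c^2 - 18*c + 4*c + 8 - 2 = 4*c^2 - 14*c + 6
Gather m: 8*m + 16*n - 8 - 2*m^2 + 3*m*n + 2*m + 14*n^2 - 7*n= -2*m^2 + m*(3*n + 10) + 14*n^2 + 9*n - 8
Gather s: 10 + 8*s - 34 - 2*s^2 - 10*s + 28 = -2*s^2 - 2*s + 4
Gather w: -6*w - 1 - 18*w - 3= -24*w - 4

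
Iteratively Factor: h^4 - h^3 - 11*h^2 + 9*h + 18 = (h - 2)*(h^3 + h^2 - 9*h - 9) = (h - 2)*(h + 3)*(h^2 - 2*h - 3) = (h - 2)*(h + 1)*(h + 3)*(h - 3)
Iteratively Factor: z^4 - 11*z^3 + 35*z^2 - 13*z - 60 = (z + 1)*(z^3 - 12*z^2 + 47*z - 60) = (z - 4)*(z + 1)*(z^2 - 8*z + 15) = (z - 5)*(z - 4)*(z + 1)*(z - 3)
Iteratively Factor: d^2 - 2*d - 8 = (d + 2)*(d - 4)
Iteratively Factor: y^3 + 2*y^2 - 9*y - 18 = (y + 2)*(y^2 - 9) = (y - 3)*(y + 2)*(y + 3)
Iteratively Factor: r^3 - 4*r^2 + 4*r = (r - 2)*(r^2 - 2*r) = r*(r - 2)*(r - 2)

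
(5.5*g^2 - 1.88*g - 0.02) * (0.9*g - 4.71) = 4.95*g^3 - 27.597*g^2 + 8.8368*g + 0.0942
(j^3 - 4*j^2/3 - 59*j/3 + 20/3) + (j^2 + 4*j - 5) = j^3 - j^2/3 - 47*j/3 + 5/3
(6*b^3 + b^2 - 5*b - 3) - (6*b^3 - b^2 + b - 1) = 2*b^2 - 6*b - 2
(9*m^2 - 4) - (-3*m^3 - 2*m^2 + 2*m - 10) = 3*m^3 + 11*m^2 - 2*m + 6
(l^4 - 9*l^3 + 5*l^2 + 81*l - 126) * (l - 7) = l^5 - 16*l^4 + 68*l^3 + 46*l^2 - 693*l + 882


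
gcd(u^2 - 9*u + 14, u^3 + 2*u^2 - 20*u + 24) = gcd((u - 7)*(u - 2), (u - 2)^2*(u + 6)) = u - 2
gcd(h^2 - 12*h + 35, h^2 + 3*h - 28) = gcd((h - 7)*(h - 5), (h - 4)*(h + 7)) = 1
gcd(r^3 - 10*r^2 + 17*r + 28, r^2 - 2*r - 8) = r - 4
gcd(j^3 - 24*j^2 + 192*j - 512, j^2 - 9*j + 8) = j - 8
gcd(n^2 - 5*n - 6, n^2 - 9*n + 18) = n - 6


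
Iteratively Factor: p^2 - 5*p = (p - 5)*(p)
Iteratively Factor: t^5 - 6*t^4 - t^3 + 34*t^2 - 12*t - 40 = (t + 2)*(t^4 - 8*t^3 + 15*t^2 + 4*t - 20) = (t + 1)*(t + 2)*(t^3 - 9*t^2 + 24*t - 20) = (t - 2)*(t + 1)*(t + 2)*(t^2 - 7*t + 10) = (t - 5)*(t - 2)*(t + 1)*(t + 2)*(t - 2)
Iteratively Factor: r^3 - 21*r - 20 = (r + 4)*(r^2 - 4*r - 5) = (r - 5)*(r + 4)*(r + 1)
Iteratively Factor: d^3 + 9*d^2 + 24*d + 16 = (d + 4)*(d^2 + 5*d + 4) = (d + 1)*(d + 4)*(d + 4)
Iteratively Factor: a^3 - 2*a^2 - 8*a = (a)*(a^2 - 2*a - 8) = a*(a + 2)*(a - 4)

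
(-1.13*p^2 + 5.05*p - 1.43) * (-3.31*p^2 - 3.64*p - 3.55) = 3.7403*p^4 - 12.6023*p^3 - 9.6372*p^2 - 12.7223*p + 5.0765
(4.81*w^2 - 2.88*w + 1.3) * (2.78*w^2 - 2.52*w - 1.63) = 13.3718*w^4 - 20.1276*w^3 + 3.0313*w^2 + 1.4184*w - 2.119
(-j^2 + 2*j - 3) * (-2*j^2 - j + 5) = 2*j^4 - 3*j^3 - j^2 + 13*j - 15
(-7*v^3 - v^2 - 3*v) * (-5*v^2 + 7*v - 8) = 35*v^5 - 44*v^4 + 64*v^3 - 13*v^2 + 24*v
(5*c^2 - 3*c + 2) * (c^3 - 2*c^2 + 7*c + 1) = 5*c^5 - 13*c^4 + 43*c^3 - 20*c^2 + 11*c + 2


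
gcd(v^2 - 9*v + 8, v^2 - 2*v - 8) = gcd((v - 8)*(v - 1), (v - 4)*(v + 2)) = 1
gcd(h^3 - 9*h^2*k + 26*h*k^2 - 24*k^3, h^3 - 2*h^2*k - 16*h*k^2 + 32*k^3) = h^2 - 6*h*k + 8*k^2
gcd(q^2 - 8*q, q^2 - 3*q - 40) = q - 8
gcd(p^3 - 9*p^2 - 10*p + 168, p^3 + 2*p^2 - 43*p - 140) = p^2 - 3*p - 28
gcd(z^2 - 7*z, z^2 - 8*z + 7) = z - 7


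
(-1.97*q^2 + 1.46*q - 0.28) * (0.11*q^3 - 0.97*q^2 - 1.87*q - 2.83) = -0.2167*q^5 + 2.0715*q^4 + 2.2369*q^3 + 3.1165*q^2 - 3.6082*q + 0.7924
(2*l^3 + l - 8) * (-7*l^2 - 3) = -14*l^5 - 13*l^3 + 56*l^2 - 3*l + 24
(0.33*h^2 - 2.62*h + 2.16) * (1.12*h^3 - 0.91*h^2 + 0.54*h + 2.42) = 0.3696*h^5 - 3.2347*h^4 + 4.9816*h^3 - 2.5818*h^2 - 5.174*h + 5.2272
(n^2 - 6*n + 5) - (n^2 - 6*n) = 5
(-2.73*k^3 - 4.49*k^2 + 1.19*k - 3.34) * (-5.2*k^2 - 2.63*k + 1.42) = 14.196*k^5 + 30.5279*k^4 + 1.7441*k^3 + 7.8625*k^2 + 10.474*k - 4.7428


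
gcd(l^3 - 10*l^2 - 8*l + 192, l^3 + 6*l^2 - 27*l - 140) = l + 4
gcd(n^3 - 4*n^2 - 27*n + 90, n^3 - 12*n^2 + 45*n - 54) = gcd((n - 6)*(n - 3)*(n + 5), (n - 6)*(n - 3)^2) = n^2 - 9*n + 18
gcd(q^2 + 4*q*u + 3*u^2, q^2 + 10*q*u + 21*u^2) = q + 3*u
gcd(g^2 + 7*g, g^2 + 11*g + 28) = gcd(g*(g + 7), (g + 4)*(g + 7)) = g + 7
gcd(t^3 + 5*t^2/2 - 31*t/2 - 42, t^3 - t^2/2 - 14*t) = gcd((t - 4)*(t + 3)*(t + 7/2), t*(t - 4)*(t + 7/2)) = t^2 - t/2 - 14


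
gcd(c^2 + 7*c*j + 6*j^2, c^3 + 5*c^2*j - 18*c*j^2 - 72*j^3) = c + 6*j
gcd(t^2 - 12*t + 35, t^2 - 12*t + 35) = t^2 - 12*t + 35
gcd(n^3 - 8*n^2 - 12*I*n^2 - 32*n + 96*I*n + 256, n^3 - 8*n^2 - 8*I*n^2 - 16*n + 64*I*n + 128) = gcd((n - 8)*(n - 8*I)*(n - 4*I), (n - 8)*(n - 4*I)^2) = n^2 + n*(-8 - 4*I) + 32*I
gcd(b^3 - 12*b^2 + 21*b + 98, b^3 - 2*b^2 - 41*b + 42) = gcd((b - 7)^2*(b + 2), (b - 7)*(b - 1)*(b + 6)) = b - 7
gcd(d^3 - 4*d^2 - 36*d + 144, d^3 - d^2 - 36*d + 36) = d^2 - 36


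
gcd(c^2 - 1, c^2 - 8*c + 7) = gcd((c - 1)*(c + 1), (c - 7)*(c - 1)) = c - 1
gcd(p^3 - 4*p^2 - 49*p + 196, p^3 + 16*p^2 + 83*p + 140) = p + 7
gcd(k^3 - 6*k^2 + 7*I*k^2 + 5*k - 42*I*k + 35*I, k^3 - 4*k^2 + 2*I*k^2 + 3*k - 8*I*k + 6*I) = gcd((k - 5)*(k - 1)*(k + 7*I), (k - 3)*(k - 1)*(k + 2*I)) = k - 1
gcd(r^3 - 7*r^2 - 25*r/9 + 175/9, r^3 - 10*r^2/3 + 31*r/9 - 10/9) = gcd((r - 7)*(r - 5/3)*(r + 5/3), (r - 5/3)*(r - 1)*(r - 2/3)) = r - 5/3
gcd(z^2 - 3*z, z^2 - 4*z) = z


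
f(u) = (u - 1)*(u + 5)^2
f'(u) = (u - 1)*(2*u + 10) + (u + 5)^2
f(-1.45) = -30.88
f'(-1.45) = -4.79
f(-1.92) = -27.70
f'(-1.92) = -8.50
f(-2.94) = -16.72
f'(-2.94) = -11.99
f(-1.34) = -31.35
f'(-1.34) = -3.73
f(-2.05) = -26.54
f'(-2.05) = -9.29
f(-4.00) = -5.00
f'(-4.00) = -9.00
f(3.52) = 182.93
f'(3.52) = 115.53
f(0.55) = -13.86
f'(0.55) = 25.81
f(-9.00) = -160.00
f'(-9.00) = 96.00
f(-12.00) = -637.00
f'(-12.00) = 231.00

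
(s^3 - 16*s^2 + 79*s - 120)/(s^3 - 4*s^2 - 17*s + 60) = (s - 8)/(s + 4)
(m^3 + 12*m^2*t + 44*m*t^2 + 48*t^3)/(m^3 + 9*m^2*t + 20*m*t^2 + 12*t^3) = (m + 4*t)/(m + t)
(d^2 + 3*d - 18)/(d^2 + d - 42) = (d^2 + 3*d - 18)/(d^2 + d - 42)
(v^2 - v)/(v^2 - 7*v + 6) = v/(v - 6)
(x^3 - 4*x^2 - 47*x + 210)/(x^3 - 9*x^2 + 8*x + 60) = (x + 7)/(x + 2)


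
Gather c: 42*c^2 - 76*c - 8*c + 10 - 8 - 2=42*c^2 - 84*c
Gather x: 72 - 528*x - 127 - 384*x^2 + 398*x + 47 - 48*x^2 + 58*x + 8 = -432*x^2 - 72*x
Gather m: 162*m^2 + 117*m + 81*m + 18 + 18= 162*m^2 + 198*m + 36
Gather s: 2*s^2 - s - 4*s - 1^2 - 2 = 2*s^2 - 5*s - 3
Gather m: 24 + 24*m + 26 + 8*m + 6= 32*m + 56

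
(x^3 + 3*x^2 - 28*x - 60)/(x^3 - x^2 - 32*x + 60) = (x + 2)/(x - 2)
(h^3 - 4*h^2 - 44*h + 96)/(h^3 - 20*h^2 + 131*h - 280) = (h^2 + 4*h - 12)/(h^2 - 12*h + 35)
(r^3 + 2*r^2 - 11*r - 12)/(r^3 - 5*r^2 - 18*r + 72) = (r + 1)/(r - 6)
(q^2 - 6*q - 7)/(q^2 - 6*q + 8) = (q^2 - 6*q - 7)/(q^2 - 6*q + 8)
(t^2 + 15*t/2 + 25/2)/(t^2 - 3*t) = (2*t^2 + 15*t + 25)/(2*t*(t - 3))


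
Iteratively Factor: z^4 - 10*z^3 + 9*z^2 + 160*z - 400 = (z + 4)*(z^3 - 14*z^2 + 65*z - 100) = (z - 5)*(z + 4)*(z^2 - 9*z + 20) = (z - 5)^2*(z + 4)*(z - 4)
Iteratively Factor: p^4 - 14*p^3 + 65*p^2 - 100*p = (p - 5)*(p^3 - 9*p^2 + 20*p) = (p - 5)*(p - 4)*(p^2 - 5*p) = (p - 5)^2*(p - 4)*(p)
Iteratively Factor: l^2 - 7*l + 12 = (l - 4)*(l - 3)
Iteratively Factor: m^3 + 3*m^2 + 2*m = (m)*(m^2 + 3*m + 2) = m*(m + 1)*(m + 2)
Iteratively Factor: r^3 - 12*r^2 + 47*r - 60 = (r - 3)*(r^2 - 9*r + 20) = (r - 5)*(r - 3)*(r - 4)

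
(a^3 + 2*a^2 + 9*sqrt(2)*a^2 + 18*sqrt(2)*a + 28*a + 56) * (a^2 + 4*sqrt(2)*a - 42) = a^5 + 2*a^4 + 13*sqrt(2)*a^4 + 26*sqrt(2)*a^3 + 58*a^3 - 266*sqrt(2)*a^2 + 116*a^2 - 1176*a - 532*sqrt(2)*a - 2352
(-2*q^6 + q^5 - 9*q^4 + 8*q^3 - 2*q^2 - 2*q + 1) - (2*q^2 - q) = -2*q^6 + q^5 - 9*q^4 + 8*q^3 - 4*q^2 - q + 1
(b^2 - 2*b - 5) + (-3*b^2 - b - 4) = -2*b^2 - 3*b - 9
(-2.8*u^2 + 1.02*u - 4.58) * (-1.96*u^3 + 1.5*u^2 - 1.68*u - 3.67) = 5.488*u^5 - 6.1992*u^4 + 15.2108*u^3 + 1.6924*u^2 + 3.951*u + 16.8086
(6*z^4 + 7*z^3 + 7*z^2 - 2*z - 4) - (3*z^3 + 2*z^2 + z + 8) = 6*z^4 + 4*z^3 + 5*z^2 - 3*z - 12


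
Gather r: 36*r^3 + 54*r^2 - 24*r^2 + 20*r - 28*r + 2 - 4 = 36*r^3 + 30*r^2 - 8*r - 2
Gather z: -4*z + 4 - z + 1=5 - 5*z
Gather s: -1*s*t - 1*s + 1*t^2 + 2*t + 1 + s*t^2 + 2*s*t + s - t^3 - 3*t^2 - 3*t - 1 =s*(t^2 + t) - t^3 - 2*t^2 - t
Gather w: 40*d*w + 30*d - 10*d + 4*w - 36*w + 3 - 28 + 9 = 20*d + w*(40*d - 32) - 16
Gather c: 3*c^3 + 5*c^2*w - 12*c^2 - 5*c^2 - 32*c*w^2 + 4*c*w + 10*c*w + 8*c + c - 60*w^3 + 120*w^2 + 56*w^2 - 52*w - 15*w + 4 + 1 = 3*c^3 + c^2*(5*w - 17) + c*(-32*w^2 + 14*w + 9) - 60*w^3 + 176*w^2 - 67*w + 5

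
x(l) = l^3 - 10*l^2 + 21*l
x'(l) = 3*l^2 - 20*l + 21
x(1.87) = 10.84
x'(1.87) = -5.91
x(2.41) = 6.53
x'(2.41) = -9.78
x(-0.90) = -27.73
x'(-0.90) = 41.43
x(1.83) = 11.07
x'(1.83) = -5.55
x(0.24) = 4.48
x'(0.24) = 16.37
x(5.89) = -18.89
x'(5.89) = 7.28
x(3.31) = -3.79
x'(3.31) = -12.33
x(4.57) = -17.44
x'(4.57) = -7.75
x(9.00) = 108.00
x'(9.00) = 84.00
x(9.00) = 108.00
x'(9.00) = 84.00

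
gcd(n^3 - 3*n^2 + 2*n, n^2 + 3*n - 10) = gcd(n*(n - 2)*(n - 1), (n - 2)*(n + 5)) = n - 2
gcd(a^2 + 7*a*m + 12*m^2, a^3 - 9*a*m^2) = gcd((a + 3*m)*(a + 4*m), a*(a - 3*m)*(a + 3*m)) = a + 3*m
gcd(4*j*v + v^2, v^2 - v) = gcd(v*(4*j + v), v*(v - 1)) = v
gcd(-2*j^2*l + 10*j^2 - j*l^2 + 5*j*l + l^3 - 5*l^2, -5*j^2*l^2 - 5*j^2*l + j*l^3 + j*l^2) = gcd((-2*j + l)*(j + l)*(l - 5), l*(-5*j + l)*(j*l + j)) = 1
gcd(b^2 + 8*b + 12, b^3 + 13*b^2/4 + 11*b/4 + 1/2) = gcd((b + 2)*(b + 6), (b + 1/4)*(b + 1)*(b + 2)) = b + 2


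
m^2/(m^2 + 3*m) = m/(m + 3)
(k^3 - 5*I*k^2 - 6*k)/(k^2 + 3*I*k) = (k^2 - 5*I*k - 6)/(k + 3*I)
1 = 1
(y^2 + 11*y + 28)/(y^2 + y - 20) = (y^2 + 11*y + 28)/(y^2 + y - 20)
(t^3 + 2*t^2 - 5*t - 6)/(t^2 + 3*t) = t - 1 - 2/t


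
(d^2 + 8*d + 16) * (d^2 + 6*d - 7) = d^4 + 14*d^3 + 57*d^2 + 40*d - 112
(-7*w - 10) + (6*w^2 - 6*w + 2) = 6*w^2 - 13*w - 8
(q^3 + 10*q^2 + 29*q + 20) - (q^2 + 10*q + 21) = q^3 + 9*q^2 + 19*q - 1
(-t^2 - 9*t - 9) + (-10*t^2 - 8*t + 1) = -11*t^2 - 17*t - 8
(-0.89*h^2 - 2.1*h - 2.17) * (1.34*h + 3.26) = -1.1926*h^3 - 5.7154*h^2 - 9.7538*h - 7.0742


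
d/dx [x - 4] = 1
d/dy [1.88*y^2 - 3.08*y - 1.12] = 3.76*y - 3.08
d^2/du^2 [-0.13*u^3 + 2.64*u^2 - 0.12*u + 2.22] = 5.28 - 0.78*u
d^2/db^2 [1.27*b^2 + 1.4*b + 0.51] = 2.54000000000000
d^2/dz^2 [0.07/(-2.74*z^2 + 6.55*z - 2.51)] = (1.051064*z^2 - 2.51258*z - 0.07*(5.48*z - 6.55)*(10.96*z - 13.1) + 0.962836)/(2.74*z^2 - 6.55*z + 2.51)^3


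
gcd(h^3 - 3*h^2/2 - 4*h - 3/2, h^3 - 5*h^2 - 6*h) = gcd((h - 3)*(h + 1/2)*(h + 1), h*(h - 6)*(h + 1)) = h + 1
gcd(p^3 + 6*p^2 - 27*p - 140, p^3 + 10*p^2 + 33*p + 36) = p + 4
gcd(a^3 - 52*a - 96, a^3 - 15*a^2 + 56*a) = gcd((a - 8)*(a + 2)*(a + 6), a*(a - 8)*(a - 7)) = a - 8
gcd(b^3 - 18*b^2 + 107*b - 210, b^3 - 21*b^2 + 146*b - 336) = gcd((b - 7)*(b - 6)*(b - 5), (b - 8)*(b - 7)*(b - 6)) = b^2 - 13*b + 42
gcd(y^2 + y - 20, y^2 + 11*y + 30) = y + 5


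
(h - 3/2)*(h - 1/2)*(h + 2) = h^3 - 13*h/4 + 3/2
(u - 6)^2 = u^2 - 12*u + 36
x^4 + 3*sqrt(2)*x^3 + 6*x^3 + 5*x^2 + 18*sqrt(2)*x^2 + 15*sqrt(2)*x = x*(x + 1)*(x + 5)*(x + 3*sqrt(2))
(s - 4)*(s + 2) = s^2 - 2*s - 8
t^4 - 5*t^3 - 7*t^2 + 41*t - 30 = (t - 5)*(t - 2)*(t - 1)*(t + 3)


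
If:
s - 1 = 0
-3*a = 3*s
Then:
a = -1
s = 1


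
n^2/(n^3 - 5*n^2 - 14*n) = n/(n^2 - 5*n - 14)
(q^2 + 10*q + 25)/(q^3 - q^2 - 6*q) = (q^2 + 10*q + 25)/(q*(q^2 - q - 6))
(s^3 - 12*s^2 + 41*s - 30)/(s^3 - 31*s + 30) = (s - 6)/(s + 6)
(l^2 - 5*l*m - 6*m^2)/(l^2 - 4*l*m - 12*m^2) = (l + m)/(l + 2*m)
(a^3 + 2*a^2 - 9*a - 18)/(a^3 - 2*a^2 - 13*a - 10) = (a^2 - 9)/(a^2 - 4*a - 5)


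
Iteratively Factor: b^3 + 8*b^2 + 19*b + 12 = (b + 4)*(b^2 + 4*b + 3) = (b + 1)*(b + 4)*(b + 3)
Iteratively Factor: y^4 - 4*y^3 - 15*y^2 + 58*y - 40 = (y + 4)*(y^3 - 8*y^2 + 17*y - 10) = (y - 1)*(y + 4)*(y^2 - 7*y + 10) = (y - 5)*(y - 1)*(y + 4)*(y - 2)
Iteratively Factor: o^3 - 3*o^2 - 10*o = (o - 5)*(o^2 + 2*o) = (o - 5)*(o + 2)*(o)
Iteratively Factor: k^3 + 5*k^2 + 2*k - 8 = (k + 2)*(k^2 + 3*k - 4) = (k - 1)*(k + 2)*(k + 4)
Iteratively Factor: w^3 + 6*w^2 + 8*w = (w)*(w^2 + 6*w + 8) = w*(w + 2)*(w + 4)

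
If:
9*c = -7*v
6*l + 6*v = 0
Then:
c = -7*v/9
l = -v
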